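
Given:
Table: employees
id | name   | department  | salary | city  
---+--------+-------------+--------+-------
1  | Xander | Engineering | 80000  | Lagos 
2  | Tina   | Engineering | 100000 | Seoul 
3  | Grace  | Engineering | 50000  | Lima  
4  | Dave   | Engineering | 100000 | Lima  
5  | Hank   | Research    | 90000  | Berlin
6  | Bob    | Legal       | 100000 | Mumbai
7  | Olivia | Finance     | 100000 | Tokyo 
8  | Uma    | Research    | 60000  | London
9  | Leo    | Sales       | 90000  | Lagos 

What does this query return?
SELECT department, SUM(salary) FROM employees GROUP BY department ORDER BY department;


Summing salary within each department:
  Engineering: 80000 + 100000 + 50000 + 100000 = 330000
  Finance: 100000 = 100000
  Legal: 100000 = 100000
  Research: 90000 + 60000 = 150000
  Sales: 90000 = 90000


5 groups:
Engineering, 330000
Finance, 100000
Legal, 100000
Research, 150000
Sales, 90000


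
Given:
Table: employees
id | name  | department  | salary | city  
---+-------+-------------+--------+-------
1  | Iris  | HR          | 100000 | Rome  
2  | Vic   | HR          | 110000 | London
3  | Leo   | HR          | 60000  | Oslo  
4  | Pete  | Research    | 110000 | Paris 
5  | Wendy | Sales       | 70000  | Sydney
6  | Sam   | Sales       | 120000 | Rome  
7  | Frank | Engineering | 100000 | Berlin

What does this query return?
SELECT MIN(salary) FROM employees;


Salaries: 100000, 110000, 60000, 110000, 70000, 120000, 100000
MIN = 60000

60000


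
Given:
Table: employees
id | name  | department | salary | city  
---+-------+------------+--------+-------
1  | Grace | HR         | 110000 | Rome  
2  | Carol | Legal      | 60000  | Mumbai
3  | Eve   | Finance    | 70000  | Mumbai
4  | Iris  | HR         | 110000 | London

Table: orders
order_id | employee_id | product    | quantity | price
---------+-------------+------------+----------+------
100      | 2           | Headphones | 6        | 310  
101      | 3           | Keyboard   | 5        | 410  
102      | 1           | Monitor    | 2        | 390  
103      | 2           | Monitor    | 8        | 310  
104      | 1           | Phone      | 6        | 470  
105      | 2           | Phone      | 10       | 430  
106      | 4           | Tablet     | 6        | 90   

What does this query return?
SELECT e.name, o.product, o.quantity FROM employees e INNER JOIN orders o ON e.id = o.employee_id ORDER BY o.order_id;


Joining employees.id = orders.employee_id:
  employee Carol (id=2) -> order Headphones
  employee Eve (id=3) -> order Keyboard
  employee Grace (id=1) -> order Monitor
  employee Carol (id=2) -> order Monitor
  employee Grace (id=1) -> order Phone
  employee Carol (id=2) -> order Phone
  employee Iris (id=4) -> order Tablet


7 rows:
Carol, Headphones, 6
Eve, Keyboard, 5
Grace, Monitor, 2
Carol, Monitor, 8
Grace, Phone, 6
Carol, Phone, 10
Iris, Tablet, 6


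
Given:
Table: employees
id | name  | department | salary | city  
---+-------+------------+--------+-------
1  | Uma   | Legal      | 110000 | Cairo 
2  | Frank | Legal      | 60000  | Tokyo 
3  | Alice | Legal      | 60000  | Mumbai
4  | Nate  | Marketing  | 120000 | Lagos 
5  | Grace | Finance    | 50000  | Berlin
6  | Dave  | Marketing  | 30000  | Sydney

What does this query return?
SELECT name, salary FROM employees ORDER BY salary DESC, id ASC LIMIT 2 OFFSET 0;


Sort by salary DESC (id ASC tiebreak), then skip 0 and take 2
Rows 1 through 2

2 rows:
Nate, 120000
Uma, 110000


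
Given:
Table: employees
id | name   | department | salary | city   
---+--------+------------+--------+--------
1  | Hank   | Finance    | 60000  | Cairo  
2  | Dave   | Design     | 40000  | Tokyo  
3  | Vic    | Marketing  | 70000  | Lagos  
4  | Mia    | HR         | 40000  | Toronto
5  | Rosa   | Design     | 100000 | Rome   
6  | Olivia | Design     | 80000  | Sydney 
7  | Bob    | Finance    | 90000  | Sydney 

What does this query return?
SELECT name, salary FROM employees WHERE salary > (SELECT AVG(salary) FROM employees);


Subquery: AVG(salary) = 68571.43
Filtering: salary > 68571.43
  Vic (70000) -> MATCH
  Rosa (100000) -> MATCH
  Olivia (80000) -> MATCH
  Bob (90000) -> MATCH


4 rows:
Vic, 70000
Rosa, 100000
Olivia, 80000
Bob, 90000


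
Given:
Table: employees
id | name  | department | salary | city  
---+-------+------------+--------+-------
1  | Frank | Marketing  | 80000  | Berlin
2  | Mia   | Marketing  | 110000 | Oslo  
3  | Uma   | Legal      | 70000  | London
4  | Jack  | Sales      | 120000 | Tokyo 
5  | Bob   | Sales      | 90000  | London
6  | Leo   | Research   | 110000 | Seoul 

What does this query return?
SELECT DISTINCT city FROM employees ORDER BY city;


All 'city' values (row order): Berlin, Oslo, London, Tokyo, London, Seoul
Removing duplicates leaves 5 unique value(s).

5 values:
Berlin
London
Oslo
Seoul
Tokyo


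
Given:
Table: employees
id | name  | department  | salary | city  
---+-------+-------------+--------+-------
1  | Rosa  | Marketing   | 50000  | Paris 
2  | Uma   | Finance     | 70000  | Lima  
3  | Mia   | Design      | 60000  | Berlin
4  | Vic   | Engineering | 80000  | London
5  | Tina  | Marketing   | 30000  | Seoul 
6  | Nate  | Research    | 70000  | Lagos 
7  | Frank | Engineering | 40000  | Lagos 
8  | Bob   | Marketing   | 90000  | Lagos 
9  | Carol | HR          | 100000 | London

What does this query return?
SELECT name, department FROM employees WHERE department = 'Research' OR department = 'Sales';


Filtering: department = 'Research' OR 'Sales'
Matching: 1 rows

1 rows:
Nate, Research


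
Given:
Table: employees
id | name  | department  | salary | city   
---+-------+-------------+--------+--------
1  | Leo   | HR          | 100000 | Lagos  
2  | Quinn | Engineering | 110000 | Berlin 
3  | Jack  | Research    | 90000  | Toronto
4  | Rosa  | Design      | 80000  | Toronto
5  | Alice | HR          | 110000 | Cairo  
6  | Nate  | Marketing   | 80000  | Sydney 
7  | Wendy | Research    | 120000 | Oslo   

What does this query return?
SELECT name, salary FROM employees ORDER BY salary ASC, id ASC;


Sorting by salary ASC, then id ASC for ties

7 rows:
Rosa, 80000
Nate, 80000
Jack, 90000
Leo, 100000
Quinn, 110000
Alice, 110000
Wendy, 120000


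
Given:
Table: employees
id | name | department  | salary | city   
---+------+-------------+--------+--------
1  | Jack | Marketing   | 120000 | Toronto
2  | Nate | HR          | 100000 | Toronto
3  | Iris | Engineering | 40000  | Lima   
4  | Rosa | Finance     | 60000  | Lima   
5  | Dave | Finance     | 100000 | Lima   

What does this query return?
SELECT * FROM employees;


SELECT * returns all 5 rows with all columns

5 rows:
1, Jack, Marketing, 120000, Toronto
2, Nate, HR, 100000, Toronto
3, Iris, Engineering, 40000, Lima
4, Rosa, Finance, 60000, Lima
5, Dave, Finance, 100000, Lima


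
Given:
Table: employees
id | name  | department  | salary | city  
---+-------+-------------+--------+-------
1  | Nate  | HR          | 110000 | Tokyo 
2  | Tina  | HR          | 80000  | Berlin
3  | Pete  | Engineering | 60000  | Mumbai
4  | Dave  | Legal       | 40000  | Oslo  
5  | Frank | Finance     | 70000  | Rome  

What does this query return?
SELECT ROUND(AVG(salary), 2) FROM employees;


SUM(salary) = 360000
COUNT = 5
ROUND(AVG, 2) = ROUND(360000 / 5, 2) = 72000.0

72000.0


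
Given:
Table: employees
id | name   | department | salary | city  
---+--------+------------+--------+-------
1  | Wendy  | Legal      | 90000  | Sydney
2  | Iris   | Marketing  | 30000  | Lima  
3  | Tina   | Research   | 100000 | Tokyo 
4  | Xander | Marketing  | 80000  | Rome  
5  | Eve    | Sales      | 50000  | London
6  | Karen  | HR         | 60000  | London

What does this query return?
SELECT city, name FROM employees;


Projecting columns: city, name

6 rows:
Sydney, Wendy
Lima, Iris
Tokyo, Tina
Rome, Xander
London, Eve
London, Karen


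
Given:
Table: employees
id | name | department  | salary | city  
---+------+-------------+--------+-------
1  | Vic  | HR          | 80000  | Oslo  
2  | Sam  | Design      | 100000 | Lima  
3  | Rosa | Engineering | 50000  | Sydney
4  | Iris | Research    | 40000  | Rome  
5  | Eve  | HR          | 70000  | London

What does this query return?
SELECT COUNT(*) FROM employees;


COUNT(*) counts all rows

5


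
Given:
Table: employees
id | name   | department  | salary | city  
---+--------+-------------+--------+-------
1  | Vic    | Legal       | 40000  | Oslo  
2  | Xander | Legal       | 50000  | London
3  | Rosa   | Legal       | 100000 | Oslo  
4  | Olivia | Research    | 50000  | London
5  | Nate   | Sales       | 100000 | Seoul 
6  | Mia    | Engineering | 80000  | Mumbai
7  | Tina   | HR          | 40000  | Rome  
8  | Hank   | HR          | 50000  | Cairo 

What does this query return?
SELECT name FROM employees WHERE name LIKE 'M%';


LIKE 'M%' matches names starting with 'M'
Matching: 1

1 rows:
Mia


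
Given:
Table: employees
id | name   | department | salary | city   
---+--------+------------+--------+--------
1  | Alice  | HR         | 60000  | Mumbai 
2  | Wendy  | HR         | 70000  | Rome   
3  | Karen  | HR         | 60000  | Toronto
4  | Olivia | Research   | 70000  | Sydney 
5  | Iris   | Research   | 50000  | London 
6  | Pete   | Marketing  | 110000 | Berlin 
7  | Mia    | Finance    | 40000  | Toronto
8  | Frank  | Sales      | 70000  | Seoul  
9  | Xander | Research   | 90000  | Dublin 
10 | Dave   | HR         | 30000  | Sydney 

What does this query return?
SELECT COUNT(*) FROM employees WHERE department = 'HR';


Counting rows where department = 'HR'
  Alice -> MATCH
  Wendy -> MATCH
  Karen -> MATCH
  Dave -> MATCH


4


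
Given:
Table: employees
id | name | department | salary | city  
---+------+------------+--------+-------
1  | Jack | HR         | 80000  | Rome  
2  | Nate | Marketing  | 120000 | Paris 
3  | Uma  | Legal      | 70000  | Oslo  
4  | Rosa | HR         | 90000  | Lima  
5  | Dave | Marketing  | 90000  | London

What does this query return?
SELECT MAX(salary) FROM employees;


Salaries: 80000, 120000, 70000, 90000, 90000
MAX = 120000

120000


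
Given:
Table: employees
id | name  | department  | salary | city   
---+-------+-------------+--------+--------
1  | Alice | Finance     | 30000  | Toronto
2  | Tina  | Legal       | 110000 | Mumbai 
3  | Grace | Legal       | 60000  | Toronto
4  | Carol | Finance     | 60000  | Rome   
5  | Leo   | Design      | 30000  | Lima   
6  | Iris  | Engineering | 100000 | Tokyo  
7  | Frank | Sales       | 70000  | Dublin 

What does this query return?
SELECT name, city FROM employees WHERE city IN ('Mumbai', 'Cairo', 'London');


Filtering: city IN ('Mumbai', 'Cairo', 'London')
Matching: 1 rows

1 rows:
Tina, Mumbai


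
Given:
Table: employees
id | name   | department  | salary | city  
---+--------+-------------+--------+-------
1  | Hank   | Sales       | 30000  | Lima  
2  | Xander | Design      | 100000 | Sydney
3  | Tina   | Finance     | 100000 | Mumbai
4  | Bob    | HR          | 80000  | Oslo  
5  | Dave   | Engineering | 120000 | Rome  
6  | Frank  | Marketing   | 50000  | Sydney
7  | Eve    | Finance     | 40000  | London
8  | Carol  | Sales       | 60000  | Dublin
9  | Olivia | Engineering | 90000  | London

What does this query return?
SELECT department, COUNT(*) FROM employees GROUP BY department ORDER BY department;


Assigning each row to its department group:
  Hank -> Sales
  Xander -> Design
  Tina -> Finance
  Bob -> HR
  Dave -> Engineering
  Frank -> Marketing
  Eve -> Finance
  Carol -> Sales
  Olivia -> Engineering


6 groups:
Design, 1
Engineering, 2
Finance, 2
HR, 1
Marketing, 1
Sales, 2


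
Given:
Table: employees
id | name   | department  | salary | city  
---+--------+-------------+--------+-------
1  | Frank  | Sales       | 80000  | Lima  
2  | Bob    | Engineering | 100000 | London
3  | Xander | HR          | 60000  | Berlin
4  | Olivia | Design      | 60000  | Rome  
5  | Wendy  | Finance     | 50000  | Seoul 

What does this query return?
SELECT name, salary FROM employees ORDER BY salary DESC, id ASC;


Sorting by salary DESC, then id ASC for ties

5 rows:
Bob, 100000
Frank, 80000
Xander, 60000
Olivia, 60000
Wendy, 50000


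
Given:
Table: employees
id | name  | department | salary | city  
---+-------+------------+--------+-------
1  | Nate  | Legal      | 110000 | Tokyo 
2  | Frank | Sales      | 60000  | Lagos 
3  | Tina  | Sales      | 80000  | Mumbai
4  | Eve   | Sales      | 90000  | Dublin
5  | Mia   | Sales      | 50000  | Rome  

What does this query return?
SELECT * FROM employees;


SELECT * returns all 5 rows with all columns

5 rows:
1, Nate, Legal, 110000, Tokyo
2, Frank, Sales, 60000, Lagos
3, Tina, Sales, 80000, Mumbai
4, Eve, Sales, 90000, Dublin
5, Mia, Sales, 50000, Rome


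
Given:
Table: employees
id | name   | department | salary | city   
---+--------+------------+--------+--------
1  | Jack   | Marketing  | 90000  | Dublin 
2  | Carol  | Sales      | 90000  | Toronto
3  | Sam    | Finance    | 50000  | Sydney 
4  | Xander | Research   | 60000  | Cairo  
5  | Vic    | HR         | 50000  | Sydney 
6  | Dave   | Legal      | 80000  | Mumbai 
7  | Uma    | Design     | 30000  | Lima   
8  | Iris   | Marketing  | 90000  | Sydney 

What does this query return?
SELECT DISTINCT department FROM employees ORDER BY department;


All 'department' values (row order): Marketing, Sales, Finance, Research, HR, Legal, Design, Marketing
Removing duplicates leaves 7 unique value(s).

7 values:
Design
Finance
HR
Legal
Marketing
Research
Sales


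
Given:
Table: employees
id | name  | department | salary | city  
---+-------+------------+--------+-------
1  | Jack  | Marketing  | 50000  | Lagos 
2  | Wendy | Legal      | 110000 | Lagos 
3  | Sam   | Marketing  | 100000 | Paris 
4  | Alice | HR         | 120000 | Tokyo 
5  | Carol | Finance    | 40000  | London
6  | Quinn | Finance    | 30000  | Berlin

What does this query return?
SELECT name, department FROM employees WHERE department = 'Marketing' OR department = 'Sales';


Filtering: department = 'Marketing' OR 'Sales'
Matching: 2 rows

2 rows:
Jack, Marketing
Sam, Marketing


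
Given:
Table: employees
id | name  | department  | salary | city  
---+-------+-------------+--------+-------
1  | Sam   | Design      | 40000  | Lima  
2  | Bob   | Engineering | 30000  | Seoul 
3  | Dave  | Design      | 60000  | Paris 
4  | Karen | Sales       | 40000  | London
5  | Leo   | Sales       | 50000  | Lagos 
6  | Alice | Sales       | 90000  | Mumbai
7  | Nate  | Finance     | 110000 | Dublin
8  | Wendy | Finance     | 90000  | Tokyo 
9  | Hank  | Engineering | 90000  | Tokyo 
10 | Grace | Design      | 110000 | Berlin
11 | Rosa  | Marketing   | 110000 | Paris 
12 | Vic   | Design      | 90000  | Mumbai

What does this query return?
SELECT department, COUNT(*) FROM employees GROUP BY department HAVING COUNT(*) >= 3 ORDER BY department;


Groups with count >= 3:
  Design: 4 -> PASS
  Sales: 3 -> PASS
  Engineering: 2 -> filtered out
  Finance: 2 -> filtered out
  Marketing: 1 -> filtered out


2 groups:
Design, 4
Sales, 3


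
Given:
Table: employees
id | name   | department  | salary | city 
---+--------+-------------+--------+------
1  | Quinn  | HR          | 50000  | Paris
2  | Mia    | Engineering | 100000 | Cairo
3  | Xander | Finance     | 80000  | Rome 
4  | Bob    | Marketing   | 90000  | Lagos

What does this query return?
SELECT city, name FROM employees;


Projecting columns: city, name

4 rows:
Paris, Quinn
Cairo, Mia
Rome, Xander
Lagos, Bob


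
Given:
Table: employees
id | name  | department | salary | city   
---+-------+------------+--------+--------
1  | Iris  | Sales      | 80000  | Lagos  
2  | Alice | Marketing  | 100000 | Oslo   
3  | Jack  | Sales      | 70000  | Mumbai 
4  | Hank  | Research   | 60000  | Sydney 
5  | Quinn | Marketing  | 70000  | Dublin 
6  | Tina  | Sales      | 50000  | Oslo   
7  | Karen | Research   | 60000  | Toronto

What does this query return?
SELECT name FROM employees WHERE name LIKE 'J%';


LIKE 'J%' matches names starting with 'J'
Matching: 1

1 rows:
Jack


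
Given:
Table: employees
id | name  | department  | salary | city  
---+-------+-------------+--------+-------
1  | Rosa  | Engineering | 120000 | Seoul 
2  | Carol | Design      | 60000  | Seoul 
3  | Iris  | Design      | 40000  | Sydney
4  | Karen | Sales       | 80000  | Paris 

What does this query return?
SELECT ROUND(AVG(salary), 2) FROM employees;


SUM(salary) = 300000
COUNT = 4
ROUND(AVG, 2) = ROUND(300000 / 4, 2) = 75000.0

75000.0


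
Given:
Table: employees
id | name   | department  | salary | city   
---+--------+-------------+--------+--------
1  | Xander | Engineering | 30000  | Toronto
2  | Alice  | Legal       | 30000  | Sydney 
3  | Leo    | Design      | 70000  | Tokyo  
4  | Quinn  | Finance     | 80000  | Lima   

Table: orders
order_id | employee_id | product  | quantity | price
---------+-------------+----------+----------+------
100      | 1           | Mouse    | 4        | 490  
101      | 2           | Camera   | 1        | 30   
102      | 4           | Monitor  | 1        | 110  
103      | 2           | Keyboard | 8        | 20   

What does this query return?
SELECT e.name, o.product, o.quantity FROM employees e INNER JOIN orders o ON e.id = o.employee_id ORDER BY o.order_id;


Joining employees.id = orders.employee_id:
  employee Xander (id=1) -> order Mouse
  employee Alice (id=2) -> order Camera
  employee Quinn (id=4) -> order Monitor
  employee Alice (id=2) -> order Keyboard


4 rows:
Xander, Mouse, 4
Alice, Camera, 1
Quinn, Monitor, 1
Alice, Keyboard, 8


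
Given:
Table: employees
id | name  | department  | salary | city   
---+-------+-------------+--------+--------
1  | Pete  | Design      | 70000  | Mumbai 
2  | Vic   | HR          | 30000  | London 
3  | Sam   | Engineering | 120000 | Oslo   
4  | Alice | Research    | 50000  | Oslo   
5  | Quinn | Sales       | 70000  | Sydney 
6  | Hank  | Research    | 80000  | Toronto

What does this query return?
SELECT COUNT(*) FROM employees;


COUNT(*) counts all rows

6


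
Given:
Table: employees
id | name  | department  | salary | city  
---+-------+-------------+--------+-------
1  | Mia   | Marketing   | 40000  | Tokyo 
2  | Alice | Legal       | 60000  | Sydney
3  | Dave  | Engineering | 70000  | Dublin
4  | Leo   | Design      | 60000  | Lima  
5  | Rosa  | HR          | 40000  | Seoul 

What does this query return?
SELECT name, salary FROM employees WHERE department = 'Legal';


Filtering: department = 'Legal'
Matching rows: 1

1 rows:
Alice, 60000


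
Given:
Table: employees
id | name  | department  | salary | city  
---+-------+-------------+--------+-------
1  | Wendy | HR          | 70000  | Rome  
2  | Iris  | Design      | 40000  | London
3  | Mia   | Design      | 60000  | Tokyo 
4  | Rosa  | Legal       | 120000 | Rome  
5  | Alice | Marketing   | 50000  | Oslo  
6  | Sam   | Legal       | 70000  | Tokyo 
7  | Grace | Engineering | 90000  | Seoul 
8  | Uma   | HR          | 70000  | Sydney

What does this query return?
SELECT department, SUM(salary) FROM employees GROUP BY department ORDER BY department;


Summing salary within each department:
  Design: 40000 + 60000 = 100000
  Engineering: 90000 = 90000
  HR: 70000 + 70000 = 140000
  Legal: 120000 + 70000 = 190000
  Marketing: 50000 = 50000


5 groups:
Design, 100000
Engineering, 90000
HR, 140000
Legal, 190000
Marketing, 50000


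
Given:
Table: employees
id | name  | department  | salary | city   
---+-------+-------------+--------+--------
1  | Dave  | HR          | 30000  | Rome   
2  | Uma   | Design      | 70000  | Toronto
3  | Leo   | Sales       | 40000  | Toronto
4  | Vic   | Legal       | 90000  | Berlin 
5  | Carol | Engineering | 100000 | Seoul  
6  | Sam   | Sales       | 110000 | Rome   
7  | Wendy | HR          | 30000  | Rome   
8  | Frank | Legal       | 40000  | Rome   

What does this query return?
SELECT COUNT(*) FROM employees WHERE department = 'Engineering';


Counting rows where department = 'Engineering'
  Carol -> MATCH


1


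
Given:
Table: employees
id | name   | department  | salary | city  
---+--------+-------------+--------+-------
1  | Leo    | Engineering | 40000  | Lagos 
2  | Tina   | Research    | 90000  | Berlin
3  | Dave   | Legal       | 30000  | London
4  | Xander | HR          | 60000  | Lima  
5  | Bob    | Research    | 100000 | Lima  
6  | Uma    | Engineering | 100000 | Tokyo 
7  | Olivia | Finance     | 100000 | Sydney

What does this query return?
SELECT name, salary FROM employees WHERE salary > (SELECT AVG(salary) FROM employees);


Subquery: AVG(salary) = 74285.71
Filtering: salary > 74285.71
  Tina (90000) -> MATCH
  Bob (100000) -> MATCH
  Uma (100000) -> MATCH
  Olivia (100000) -> MATCH


4 rows:
Tina, 90000
Bob, 100000
Uma, 100000
Olivia, 100000


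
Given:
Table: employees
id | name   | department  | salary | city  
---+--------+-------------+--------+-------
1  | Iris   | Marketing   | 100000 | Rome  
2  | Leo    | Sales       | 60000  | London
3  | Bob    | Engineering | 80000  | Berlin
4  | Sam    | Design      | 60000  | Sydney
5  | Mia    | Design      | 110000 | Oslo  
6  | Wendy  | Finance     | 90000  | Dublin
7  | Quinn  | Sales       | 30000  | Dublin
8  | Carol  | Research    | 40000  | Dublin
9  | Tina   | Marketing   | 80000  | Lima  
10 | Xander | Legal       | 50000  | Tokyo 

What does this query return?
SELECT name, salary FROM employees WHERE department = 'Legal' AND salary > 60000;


Filtering: department = 'Legal' AND salary > 60000
Matching: 0 rows

Empty result set (0 rows)


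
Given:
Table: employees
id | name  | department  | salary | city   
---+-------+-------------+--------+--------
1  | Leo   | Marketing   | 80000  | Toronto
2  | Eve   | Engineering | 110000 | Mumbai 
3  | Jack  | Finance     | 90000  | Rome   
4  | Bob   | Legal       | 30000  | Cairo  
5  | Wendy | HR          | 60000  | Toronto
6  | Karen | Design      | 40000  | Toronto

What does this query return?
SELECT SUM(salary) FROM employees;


SUM(salary) = 80000 + 110000 + 90000 + 30000 + 60000 + 40000 = 410000

410000


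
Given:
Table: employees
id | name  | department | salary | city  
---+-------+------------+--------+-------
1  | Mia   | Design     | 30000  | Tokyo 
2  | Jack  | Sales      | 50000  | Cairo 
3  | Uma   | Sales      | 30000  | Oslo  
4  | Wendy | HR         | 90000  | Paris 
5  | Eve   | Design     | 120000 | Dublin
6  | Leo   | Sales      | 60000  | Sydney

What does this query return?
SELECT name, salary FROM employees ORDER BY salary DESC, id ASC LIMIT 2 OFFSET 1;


Sort by salary DESC (id ASC tiebreak), then skip 1 and take 2
Rows 2 through 3

2 rows:
Wendy, 90000
Leo, 60000


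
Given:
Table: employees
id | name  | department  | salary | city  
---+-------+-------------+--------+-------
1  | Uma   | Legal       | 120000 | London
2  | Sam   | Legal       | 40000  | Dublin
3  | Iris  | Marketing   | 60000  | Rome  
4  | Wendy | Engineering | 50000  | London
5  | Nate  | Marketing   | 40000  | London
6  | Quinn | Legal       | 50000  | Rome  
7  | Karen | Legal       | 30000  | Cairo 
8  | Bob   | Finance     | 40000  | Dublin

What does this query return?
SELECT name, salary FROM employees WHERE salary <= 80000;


Filtering: salary <= 80000
Matching: 7 rows

7 rows:
Sam, 40000
Iris, 60000
Wendy, 50000
Nate, 40000
Quinn, 50000
Karen, 30000
Bob, 40000


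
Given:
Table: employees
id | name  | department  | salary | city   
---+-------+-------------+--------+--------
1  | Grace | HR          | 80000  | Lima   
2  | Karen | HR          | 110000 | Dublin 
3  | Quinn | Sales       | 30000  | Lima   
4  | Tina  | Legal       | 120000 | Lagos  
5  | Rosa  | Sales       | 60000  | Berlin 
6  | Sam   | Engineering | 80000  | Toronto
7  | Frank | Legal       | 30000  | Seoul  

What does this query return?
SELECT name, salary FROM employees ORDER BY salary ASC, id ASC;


Sorting by salary ASC, then id ASC for ties

7 rows:
Quinn, 30000
Frank, 30000
Rosa, 60000
Grace, 80000
Sam, 80000
Karen, 110000
Tina, 120000


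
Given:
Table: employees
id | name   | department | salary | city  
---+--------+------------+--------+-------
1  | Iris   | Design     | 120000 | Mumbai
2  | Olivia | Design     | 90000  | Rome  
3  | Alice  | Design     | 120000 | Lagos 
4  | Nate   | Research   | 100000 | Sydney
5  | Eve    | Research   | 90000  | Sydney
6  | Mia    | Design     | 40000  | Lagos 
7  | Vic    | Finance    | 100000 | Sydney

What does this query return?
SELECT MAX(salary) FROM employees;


Salaries: 120000, 90000, 120000, 100000, 90000, 40000, 100000
MAX = 120000

120000


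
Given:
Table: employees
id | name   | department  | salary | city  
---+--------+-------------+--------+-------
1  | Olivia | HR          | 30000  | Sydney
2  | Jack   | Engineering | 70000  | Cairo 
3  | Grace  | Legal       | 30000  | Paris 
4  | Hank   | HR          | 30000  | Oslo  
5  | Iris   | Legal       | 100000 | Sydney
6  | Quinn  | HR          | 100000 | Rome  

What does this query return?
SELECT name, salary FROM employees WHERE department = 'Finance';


Filtering: department = 'Finance'
Matching rows: 0

Empty result set (0 rows)


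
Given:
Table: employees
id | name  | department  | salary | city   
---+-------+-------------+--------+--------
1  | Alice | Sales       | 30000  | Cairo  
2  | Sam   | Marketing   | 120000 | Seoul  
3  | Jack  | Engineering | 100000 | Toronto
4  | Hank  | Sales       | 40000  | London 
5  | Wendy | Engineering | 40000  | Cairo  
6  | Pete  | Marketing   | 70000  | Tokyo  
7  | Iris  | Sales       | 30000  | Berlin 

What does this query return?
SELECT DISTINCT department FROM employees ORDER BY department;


All 'department' values (row order): Sales, Marketing, Engineering, Sales, Engineering, Marketing, Sales
Removing duplicates leaves 3 unique value(s).

3 values:
Engineering
Marketing
Sales


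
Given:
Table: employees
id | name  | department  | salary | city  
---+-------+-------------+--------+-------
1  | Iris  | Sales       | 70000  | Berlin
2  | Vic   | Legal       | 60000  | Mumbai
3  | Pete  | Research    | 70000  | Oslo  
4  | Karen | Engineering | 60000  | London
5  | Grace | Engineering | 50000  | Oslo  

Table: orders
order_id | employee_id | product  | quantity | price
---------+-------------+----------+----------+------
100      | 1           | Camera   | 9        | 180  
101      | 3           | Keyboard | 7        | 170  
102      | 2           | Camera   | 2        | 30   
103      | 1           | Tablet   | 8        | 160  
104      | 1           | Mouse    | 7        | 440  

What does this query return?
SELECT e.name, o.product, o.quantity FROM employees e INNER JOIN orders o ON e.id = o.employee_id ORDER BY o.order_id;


Joining employees.id = orders.employee_id:
  employee Iris (id=1) -> order Camera
  employee Pete (id=3) -> order Keyboard
  employee Vic (id=2) -> order Camera
  employee Iris (id=1) -> order Tablet
  employee Iris (id=1) -> order Mouse


5 rows:
Iris, Camera, 9
Pete, Keyboard, 7
Vic, Camera, 2
Iris, Tablet, 8
Iris, Mouse, 7


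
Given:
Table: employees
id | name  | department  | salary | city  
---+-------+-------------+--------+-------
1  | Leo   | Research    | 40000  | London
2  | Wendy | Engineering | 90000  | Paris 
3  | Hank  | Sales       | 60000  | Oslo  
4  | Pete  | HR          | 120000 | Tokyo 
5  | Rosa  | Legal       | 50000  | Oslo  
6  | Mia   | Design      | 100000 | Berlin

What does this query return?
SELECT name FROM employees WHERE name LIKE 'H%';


LIKE 'H%' matches names starting with 'H'
Matching: 1

1 rows:
Hank


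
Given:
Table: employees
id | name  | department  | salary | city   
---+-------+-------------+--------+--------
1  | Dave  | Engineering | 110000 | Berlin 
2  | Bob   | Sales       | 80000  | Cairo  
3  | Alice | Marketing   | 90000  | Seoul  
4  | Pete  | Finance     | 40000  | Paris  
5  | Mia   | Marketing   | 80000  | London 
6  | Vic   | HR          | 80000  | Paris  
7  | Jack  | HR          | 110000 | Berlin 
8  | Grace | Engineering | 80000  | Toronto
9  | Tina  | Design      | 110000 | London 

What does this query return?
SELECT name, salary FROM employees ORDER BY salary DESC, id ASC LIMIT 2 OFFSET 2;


Sort by salary DESC (id ASC tiebreak), then skip 2 and take 2
Rows 3 through 4

2 rows:
Tina, 110000
Alice, 90000


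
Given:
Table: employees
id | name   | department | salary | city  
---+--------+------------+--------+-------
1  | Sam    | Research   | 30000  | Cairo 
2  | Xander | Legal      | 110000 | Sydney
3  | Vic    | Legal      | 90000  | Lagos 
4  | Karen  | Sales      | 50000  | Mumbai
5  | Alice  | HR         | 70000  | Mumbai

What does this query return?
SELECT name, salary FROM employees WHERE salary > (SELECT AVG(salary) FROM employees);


Subquery: AVG(salary) = 70000.0
Filtering: salary > 70000.0
  Xander (110000) -> MATCH
  Vic (90000) -> MATCH


2 rows:
Xander, 110000
Vic, 90000


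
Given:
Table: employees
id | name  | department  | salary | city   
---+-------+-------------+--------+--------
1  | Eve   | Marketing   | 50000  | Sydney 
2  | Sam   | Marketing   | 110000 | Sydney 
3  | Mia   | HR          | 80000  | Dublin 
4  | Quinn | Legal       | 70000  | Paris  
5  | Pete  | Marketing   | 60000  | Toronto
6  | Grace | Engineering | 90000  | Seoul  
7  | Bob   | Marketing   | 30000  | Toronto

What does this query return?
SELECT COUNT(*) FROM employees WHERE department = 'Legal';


Counting rows where department = 'Legal'
  Quinn -> MATCH


1


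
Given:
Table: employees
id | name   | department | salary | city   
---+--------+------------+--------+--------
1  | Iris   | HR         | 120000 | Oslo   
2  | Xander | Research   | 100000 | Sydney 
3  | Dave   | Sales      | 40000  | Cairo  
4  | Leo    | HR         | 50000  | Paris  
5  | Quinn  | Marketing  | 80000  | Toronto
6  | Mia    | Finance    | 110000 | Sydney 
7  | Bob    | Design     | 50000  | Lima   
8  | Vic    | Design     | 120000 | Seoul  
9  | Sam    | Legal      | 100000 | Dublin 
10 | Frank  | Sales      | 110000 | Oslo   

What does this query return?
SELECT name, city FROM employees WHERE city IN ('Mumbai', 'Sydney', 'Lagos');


Filtering: city IN ('Mumbai', 'Sydney', 'Lagos')
Matching: 2 rows

2 rows:
Xander, Sydney
Mia, Sydney


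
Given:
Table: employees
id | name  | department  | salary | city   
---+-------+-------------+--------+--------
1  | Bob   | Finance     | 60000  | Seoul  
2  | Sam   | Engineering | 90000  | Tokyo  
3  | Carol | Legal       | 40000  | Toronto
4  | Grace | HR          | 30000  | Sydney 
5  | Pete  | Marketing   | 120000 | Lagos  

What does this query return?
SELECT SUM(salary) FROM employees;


SUM(salary) = 60000 + 90000 + 40000 + 30000 + 120000 = 340000

340000


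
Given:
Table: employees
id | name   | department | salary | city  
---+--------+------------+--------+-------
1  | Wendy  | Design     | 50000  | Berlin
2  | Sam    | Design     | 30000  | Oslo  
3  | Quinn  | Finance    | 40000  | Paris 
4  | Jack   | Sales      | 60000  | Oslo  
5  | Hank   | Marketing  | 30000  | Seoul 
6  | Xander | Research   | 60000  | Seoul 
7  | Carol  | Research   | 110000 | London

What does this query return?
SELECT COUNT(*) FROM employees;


COUNT(*) counts all rows

7


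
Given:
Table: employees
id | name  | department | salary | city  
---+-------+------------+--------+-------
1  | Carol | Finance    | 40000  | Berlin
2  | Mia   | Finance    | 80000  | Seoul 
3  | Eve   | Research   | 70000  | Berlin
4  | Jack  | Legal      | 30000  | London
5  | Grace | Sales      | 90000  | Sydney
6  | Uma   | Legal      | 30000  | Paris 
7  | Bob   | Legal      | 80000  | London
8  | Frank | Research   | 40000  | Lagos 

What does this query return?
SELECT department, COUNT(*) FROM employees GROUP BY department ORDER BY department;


Assigning each row to its department group:
  Carol -> Finance
  Mia -> Finance
  Eve -> Research
  Jack -> Legal
  Grace -> Sales
  Uma -> Legal
  Bob -> Legal
  Frank -> Research


4 groups:
Finance, 2
Legal, 3
Research, 2
Sales, 1


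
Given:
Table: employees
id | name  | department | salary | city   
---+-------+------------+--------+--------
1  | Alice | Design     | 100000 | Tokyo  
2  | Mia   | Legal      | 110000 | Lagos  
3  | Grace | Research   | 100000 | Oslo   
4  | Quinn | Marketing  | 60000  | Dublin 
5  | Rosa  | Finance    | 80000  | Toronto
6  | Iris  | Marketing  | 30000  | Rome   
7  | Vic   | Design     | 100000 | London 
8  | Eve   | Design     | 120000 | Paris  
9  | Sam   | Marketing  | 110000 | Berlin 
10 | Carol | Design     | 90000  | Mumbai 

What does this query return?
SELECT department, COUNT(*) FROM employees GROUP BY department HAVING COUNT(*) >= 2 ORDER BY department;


Groups with count >= 2:
  Design: 4 -> PASS
  Marketing: 3 -> PASS
  Finance: 1 -> filtered out
  Legal: 1 -> filtered out
  Research: 1 -> filtered out


2 groups:
Design, 4
Marketing, 3


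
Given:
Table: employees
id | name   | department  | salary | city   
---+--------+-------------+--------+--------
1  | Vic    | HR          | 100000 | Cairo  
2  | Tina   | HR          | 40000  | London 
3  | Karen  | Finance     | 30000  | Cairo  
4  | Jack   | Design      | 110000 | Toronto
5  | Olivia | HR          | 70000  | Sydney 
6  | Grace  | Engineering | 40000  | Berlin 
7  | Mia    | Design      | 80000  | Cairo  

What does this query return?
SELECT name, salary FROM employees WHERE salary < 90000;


Filtering: salary < 90000
Matching: 5 rows

5 rows:
Tina, 40000
Karen, 30000
Olivia, 70000
Grace, 40000
Mia, 80000


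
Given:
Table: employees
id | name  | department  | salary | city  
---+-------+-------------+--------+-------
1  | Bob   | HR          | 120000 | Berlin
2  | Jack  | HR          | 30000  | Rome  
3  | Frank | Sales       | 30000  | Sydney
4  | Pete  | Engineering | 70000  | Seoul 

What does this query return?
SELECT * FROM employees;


SELECT * returns all 4 rows with all columns

4 rows:
1, Bob, HR, 120000, Berlin
2, Jack, HR, 30000, Rome
3, Frank, Sales, 30000, Sydney
4, Pete, Engineering, 70000, Seoul


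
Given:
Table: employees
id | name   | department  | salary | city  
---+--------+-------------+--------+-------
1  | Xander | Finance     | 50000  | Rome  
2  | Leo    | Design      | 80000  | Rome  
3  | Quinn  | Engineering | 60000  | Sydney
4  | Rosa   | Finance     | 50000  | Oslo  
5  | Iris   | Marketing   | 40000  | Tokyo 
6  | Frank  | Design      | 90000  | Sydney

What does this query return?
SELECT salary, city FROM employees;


Projecting columns: salary, city

6 rows:
50000, Rome
80000, Rome
60000, Sydney
50000, Oslo
40000, Tokyo
90000, Sydney


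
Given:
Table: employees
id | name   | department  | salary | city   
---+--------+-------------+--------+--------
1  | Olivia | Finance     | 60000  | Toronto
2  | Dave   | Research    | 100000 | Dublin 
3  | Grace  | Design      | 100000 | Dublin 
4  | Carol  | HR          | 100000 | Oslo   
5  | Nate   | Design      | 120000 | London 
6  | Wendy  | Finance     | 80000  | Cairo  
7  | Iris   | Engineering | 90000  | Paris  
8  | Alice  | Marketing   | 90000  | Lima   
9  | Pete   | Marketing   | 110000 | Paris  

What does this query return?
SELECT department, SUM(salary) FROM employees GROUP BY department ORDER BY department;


Summing salary within each department:
  Design: 100000 + 120000 = 220000
  Engineering: 90000 = 90000
  Finance: 60000 + 80000 = 140000
  HR: 100000 = 100000
  Marketing: 90000 + 110000 = 200000
  Research: 100000 = 100000


6 groups:
Design, 220000
Engineering, 90000
Finance, 140000
HR, 100000
Marketing, 200000
Research, 100000


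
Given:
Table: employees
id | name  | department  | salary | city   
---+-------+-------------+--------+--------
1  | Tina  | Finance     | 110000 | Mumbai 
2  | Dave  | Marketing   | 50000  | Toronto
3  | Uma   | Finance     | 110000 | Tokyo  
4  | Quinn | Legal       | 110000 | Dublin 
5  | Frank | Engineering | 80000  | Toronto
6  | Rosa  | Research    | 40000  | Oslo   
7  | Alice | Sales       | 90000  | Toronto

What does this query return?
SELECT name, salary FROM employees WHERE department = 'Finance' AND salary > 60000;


Filtering: department = 'Finance' AND salary > 60000
Matching: 2 rows

2 rows:
Tina, 110000
Uma, 110000


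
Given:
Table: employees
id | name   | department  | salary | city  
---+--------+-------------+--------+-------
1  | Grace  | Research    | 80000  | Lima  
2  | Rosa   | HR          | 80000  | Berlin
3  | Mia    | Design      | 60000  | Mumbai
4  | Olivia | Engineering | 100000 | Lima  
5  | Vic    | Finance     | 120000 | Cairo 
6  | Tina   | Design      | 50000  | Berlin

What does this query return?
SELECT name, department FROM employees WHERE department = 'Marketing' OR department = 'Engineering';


Filtering: department = 'Marketing' OR 'Engineering'
Matching: 1 rows

1 rows:
Olivia, Engineering


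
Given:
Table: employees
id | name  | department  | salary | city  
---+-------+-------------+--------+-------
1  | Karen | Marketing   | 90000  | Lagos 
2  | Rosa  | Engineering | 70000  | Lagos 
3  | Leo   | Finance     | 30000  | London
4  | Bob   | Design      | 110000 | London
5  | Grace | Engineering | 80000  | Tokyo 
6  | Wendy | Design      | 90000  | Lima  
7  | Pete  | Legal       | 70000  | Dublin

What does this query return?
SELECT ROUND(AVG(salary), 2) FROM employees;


SUM(salary) = 540000
COUNT = 7
ROUND(AVG, 2) = ROUND(540000 / 7, 2) = 77142.86

77142.86


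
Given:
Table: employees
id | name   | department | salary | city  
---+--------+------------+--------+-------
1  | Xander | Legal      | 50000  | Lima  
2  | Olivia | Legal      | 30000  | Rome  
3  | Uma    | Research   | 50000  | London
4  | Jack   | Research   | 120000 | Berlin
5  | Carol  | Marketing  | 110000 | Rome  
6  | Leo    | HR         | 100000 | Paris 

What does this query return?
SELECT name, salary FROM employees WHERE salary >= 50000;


Filtering: salary >= 50000
Matching: 5 rows

5 rows:
Xander, 50000
Uma, 50000
Jack, 120000
Carol, 110000
Leo, 100000


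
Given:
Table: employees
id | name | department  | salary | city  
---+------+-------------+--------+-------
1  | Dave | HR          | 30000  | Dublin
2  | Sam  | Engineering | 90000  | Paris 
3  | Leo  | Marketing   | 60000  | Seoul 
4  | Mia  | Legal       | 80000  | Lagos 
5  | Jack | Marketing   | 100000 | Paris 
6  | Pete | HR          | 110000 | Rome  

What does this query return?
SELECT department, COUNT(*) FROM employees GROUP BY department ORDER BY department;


Assigning each row to its department group:
  Dave -> HR
  Sam -> Engineering
  Leo -> Marketing
  Mia -> Legal
  Jack -> Marketing
  Pete -> HR


4 groups:
Engineering, 1
HR, 2
Legal, 1
Marketing, 2


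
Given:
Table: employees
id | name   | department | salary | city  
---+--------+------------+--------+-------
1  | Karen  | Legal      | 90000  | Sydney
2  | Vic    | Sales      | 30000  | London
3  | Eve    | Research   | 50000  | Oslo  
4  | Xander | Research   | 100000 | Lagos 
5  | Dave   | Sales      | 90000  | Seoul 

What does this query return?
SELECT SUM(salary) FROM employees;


SUM(salary) = 90000 + 30000 + 50000 + 100000 + 90000 = 360000

360000


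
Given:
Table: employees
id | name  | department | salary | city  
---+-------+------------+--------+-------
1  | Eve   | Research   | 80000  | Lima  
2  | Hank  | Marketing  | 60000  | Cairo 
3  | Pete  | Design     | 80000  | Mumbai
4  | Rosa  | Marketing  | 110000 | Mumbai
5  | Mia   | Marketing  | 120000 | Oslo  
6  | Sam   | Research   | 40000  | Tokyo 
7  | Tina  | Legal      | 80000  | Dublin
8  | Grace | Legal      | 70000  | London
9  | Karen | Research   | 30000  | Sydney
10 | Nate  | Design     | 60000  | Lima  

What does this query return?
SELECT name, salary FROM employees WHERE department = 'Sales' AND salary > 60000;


Filtering: department = 'Sales' AND salary > 60000
Matching: 0 rows

Empty result set (0 rows)


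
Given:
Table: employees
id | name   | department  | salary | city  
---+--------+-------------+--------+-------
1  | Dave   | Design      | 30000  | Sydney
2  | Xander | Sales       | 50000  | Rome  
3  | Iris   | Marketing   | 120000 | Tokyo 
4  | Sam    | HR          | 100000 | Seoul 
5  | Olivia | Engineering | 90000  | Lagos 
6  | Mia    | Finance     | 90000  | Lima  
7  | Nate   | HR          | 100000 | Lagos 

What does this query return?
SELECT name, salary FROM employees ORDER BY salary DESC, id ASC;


Sorting by salary DESC, then id ASC for ties

7 rows:
Iris, 120000
Sam, 100000
Nate, 100000
Olivia, 90000
Mia, 90000
Xander, 50000
Dave, 30000
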